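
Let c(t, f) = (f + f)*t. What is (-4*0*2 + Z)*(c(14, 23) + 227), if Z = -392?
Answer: -341432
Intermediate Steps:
c(t, f) = 2*f*t (c(t, f) = (2*f)*t = 2*f*t)
(-4*0*2 + Z)*(c(14, 23) + 227) = (-4*0*2 - 392)*(2*23*14 + 227) = (0*2 - 392)*(644 + 227) = (0 - 392)*871 = -392*871 = -341432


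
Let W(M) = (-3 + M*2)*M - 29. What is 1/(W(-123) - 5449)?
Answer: 1/25149 ≈ 3.9763e-5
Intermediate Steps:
W(M) = -29 + M*(-3 + 2*M) (W(M) = (-3 + 2*M)*M - 29 = M*(-3 + 2*M) - 29 = -29 + M*(-3 + 2*M))
1/(W(-123) - 5449) = 1/((-29 - 3*(-123) + 2*(-123)**2) - 5449) = 1/((-29 + 369 + 2*15129) - 5449) = 1/((-29 + 369 + 30258) - 5449) = 1/(30598 - 5449) = 1/25149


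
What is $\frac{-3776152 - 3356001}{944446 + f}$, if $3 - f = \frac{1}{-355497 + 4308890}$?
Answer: $- \frac{28196203745129}{3733778065456} \approx -7.5517$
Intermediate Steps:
$f = \frac{11860178}{3953393}$ ($f = 3 - \frac{1}{-355497 + 4308890} = 3 - \frac{1}{3953393} = \frac{11860178}{3953393} \approx 3.0$)
$\frac{-3776152 - 3356001}{944446 + f} = \frac{-3776152 - 3356001}{944446 + \frac{11860178}{3953393}} = - \frac{7132153}{\frac{3733778065456}{3953393}} = \left(-7132153\right) \frac{3953393}{3733778065456} = - \frac{28196203745129}{3733778065456}$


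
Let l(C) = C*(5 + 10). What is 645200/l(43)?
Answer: 129040/129 ≈ 1000.3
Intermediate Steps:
l(C) = 15*C (l(C) = C*15 = 15*C)
645200/l(43) = 645200/((15*43)) = 645200/645 = 645200*(1/645) = 129040/129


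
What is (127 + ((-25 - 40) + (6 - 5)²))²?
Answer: 3969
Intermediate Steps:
(127 + ((-25 - 40) + (6 - 5)²))² = (127 + (-65 + 1²))² = (127 + (-65 + 1))² = (127 - 64)² = 63² = 3969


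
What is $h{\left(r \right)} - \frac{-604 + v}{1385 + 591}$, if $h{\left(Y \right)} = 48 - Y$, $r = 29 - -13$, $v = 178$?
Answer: $\frac{6141}{988} \approx 6.2156$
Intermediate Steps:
$r = 42$ ($r = 29 + 13 = 42$)
$h{\left(r \right)} - \frac{-604 + v}{1385 + 591} = \left(48 - 42\right) - \frac{-604 + 178}{1385 + 591} = \left(48 - 42\right) - - \frac{426}{1976} = 6 - \left(-426\right) \frac{1}{1976} = 6 - - \frac{213}{988} = 6 + \frac{213}{988} = \frac{6141}{988}$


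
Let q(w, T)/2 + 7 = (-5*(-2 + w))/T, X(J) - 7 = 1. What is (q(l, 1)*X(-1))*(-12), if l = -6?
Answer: -6336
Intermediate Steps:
X(J) = 8 (X(J) = 7 + 1 = 8)
q(w, T) = -14 + 2*(10 - 5*w)/T (q(w, T) = -14 + 2*((-5*(-2 + w))/T) = -14 + 2*((10 - 5*w)/T) = -14 + 2*(10 - 5*w)/T)
(q(l, 1)*X(-1))*(-12) = ((2*(10 - 7*1 - 5*(-6))/1)*8)*(-12) = ((2*1*(10 - 7 + 30))*8)*(-12) = ((2*1*33)*8)*(-12) = (66*8)*(-12) = 528*(-12) = -6336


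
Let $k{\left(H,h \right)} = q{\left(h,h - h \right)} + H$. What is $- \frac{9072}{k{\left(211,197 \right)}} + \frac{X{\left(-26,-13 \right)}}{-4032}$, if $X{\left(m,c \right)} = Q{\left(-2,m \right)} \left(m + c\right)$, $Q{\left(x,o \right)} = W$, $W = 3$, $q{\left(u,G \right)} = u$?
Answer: $- \frac{169123}{7616} \approx -22.206$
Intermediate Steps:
$Q{\left(x,o \right)} = 3$
$X{\left(m,c \right)} = 3 c + 3 m$ ($X{\left(m,c \right)} = 3 \left(m + c\right) = 3 \left(c + m\right) = 3 c + 3 m$)
$k{\left(H,h \right)} = H + h$ ($k{\left(H,h \right)} = h + H = H + h$)
$- \frac{9072}{k{\left(211,197 \right)}} + \frac{X{\left(-26,-13 \right)}}{-4032} = - \frac{9072}{211 + 197} + \frac{3 \left(-13\right) + 3 \left(-26\right)}{-4032} = - \frac{9072}{408} + \left(-39 - 78\right) \left(- \frac{1}{4032}\right) = \left(-9072\right) \frac{1}{408} - - \frac{13}{448} = - \frac{378}{17} + \frac{13}{448} = - \frac{169123}{7616}$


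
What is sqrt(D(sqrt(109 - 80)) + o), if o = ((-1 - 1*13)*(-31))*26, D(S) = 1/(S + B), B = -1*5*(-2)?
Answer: sqrt(112841 + 11284*sqrt(29))/sqrt(10 + sqrt(29)) ≈ 106.23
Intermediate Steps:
B = 10 (B = -5*(-2) = 10)
D(S) = 1/(10 + S) (D(S) = 1/(S + 10) = 1/(10 + S))
o = 11284 (o = ((-1 - 13)*(-31))*26 = -14*(-31)*26 = 434*26 = 11284)
sqrt(D(sqrt(109 - 80)) + o) = sqrt(1/(10 + sqrt(109 - 80)) + 11284) = sqrt(1/(10 + sqrt(29)) + 11284) = sqrt(11284 + 1/(10 + sqrt(29)))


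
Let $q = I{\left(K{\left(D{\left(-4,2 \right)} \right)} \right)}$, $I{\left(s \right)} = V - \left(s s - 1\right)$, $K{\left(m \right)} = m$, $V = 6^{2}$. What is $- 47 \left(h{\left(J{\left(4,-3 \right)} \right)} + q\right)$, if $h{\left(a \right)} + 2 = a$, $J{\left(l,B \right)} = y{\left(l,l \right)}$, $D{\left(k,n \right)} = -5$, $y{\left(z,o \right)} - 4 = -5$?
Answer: $-423$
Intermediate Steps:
$y{\left(z,o \right)} = -1$ ($y{\left(z,o \right)} = 4 - 5 = -1$)
$J{\left(l,B \right)} = -1$
$V = 36$
$h{\left(a \right)} = -2 + a$
$I{\left(s \right)} = 37 - s^{2}$ ($I{\left(s \right)} = 36 - \left(s s - 1\right) = 36 - \left(s^{2} - 1\right) = 36 - \left(-1 + s^{2}\right) = 37 - s^{2}$)
$q = 12$ ($q = 37 - \left(-5\right)^{2} = 37 - 25 = 12$)
$- 47 \left(h{\left(J{\left(4,-3 \right)} \right)} + q\right) = - 47 \left(\left(-2 - 1\right) + 12\right) = - 47 \left(-3 + 12\right) = \left(-47\right) 9 = -423$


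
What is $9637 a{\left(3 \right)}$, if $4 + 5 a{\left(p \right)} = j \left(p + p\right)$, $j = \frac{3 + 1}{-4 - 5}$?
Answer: $- \frac{38548}{3} \approx -12849.0$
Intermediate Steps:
$j = - \frac{4}{9}$ ($j = \frac{4}{-9} = 4 \left(- \frac{1}{9}\right) = - \frac{4}{9} \approx -0.44444$)
$a{\left(p \right)} = - \frac{4}{5} - \frac{8 p}{45}$ ($a{\left(p \right)} = - \frac{4}{5} + \frac{\left(- \frac{4}{9}\right) \left(p + p\right)}{5} = - \frac{4}{5} + \frac{\left(- \frac{4}{9}\right) 2 p}{5} = - \frac{4}{5} + \frac{\left(- \frac{8}{9}\right) p}{5} = - \frac{4}{5} - \frac{8 p}{45}$)
$9637 a{\left(3 \right)} = 9637 \left(- \frac{4}{5} - \frac{8}{15}\right) = 9637 \left(- \frac{4}{3}\right) = - \frac{38548}{3}$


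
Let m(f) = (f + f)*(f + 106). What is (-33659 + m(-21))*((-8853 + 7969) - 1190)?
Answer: 77212946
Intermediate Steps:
m(f) = 2*f*(106 + f) (m(f) = (2*f)*(106 + f) = 2*f*(106 + f))
(-33659 + m(-21))*((-8853 + 7969) - 1190) = (-33659 + 2*(-21)*(106 - 21))*((-8853 + 7969) - 1190) = (-33659 + 2*(-21)*85)*(-884 - 1190) = (-33659 - 3570)*(-2074) = -37229*(-2074) = 77212946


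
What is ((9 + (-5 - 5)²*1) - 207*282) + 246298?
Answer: 188033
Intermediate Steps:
((9 + (-5 - 5)²*1) - 207*282) + 246298 = ((9 + (-10)²*1) - 58374) + 246298 = ((9 + 100*1) - 58374) + 246298 = ((9 + 100) - 58374) + 246298 = (109 - 58374) + 246298 = -58265 + 246298 = 188033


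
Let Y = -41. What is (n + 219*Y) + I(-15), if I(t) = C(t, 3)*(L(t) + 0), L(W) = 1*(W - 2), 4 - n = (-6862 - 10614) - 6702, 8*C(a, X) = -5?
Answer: 121709/8 ≈ 15214.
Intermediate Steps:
C(a, X) = -5/8 (C(a, X) = (⅛)*(-5) = -5/8)
n = 24182 (n = 4 - ((-6862 - 10614) - 6702) = 4 - (-17476 - 6702) = 4 - 1*(-24178) = 4 + 24178 = 24182)
L(W) = -2 + W (L(W) = 1*(-2 + W) = -2 + W)
I(t) = 5/4 - 5*t/8 (I(t) = -5*((-2 + t) + 0)/8 = -5*(-2 + t)/8 = 5/4 - 5*t/8)
(n + 219*Y) + I(-15) = (24182 + 219*(-41)) + (5/4 - 5/8*(-15)) = (24182 - 8979) + (5/4 + 75/8) = 15203 + 85/8 = 121709/8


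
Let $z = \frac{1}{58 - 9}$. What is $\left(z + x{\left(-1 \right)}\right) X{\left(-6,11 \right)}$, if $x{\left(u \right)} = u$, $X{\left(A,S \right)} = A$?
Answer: $\frac{288}{49} \approx 5.8775$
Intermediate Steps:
$z = \frac{1}{49} \approx 0.020408$
$\left(z + x{\left(-1 \right)}\right) X{\left(-6,11 \right)} = \left(\frac{1}{49} - 1\right) \left(-6\right) = \left(- \frac{48}{49}\right) \left(-6\right) = \frac{288}{49}$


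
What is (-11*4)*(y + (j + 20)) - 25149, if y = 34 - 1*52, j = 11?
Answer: -25721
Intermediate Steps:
y = -18 (y = 34 - 52 = -18)
(-11*4)*(y + (j + 20)) - 25149 = (-11*4)*(-18 + (11 + 20)) - 25149 = -44*(-18 + 31) - 25149 = -44*13 - 25149 = -572 - 25149 = -25721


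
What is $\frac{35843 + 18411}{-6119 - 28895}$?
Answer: $- \frac{27127}{17507} \approx -1.5495$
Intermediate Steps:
$\frac{35843 + 18411}{-6119 - 28895} = \frac{54254}{-35014} = 54254 \left(- \frac{1}{35014}\right) = - \frac{27127}{17507}$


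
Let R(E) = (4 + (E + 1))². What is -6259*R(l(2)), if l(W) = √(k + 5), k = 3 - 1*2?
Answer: -194029 - 62590*√6 ≈ -3.4734e+5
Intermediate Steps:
k = 1 (k = 3 - 2 = 1)
l(W) = √6 (l(W) = √(1 + 5) = √6)
R(E) = (5 + E)² (R(E) = (4 + (1 + E))² = (5 + E)²)
-6259*R(l(2)) = -6259*(5 + √6)²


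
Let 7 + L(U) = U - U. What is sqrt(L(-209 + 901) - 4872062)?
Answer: 9*I*sqrt(60149) ≈ 2207.3*I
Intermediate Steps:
L(U) = -7 (L(U) = -7 + (U - U) = -7 + 0 = -7)
sqrt(L(-209 + 901) - 4872062) = sqrt(-7 - 4872062) = sqrt(-4872069) = 9*I*sqrt(60149)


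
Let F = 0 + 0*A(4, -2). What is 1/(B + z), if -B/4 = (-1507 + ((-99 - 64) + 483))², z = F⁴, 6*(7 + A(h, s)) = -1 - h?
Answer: -1/5635876 ≈ -1.7743e-7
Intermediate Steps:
A(h, s) = -43/6 - h/6 (A(h, s) = -7 + (-1 - h)/6 = -7 + (-⅙ - h/6) = -43/6 - h/6)
F = 0 (F = 0 + 0*(-43/6 - ⅙*4) = 0 + 0*(-43/6 - ⅔) = 0 + 0*(-47/6) = 0 + 0 = 0)
z = 0 (z = 0⁴ = 0)
B = -5635876 (B = -4*(-1507 + ((-99 - 64) + 483))² = -4*(-1507 + (-163 + 483))² = -4*(-1507 + 320)² = -4*(-1187)² = -4*1408969 = -5635876)
1/(B + z) = 1/(-5635876 + 0) = 1/(-5635876) = -1/5635876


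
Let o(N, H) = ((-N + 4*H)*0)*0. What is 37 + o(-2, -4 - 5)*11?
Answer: 37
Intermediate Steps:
o(N, H) = 0 (o(N, H) = 0*0 = 0)
37 + o(-2, -4 - 5)*11 = 37 + 0*11 = 37 + 0 = 37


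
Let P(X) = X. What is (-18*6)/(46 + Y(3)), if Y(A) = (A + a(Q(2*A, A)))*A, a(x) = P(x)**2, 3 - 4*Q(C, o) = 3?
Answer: -108/55 ≈ -1.9636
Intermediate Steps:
Q(C, o) = 0 (Q(C, o) = 3/4 - 1/4*3 = 3/4 - 3/4 = 0)
a(x) = x**2
Y(A) = A**2 (Y(A) = (A + 0**2)*A = (A + 0)*A = A*A = A**2)
(-18*6)/(46 + Y(3)) = (-18*6)/(46 + 3**2) = -108/(46 + 9) = -108/55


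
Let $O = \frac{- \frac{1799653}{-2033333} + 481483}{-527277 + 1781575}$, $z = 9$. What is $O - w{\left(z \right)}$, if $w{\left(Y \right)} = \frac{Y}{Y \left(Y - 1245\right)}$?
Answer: $\frac{606307753557673}{1576150608414612} \approx 0.38468$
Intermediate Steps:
$O = \frac{489508536246}{1275202757617}$ ($O = \frac{\left(-1799653\right) \left(- \frac{1}{2033333}\right) + 481483}{1254298} = \left(\frac{1799653}{2033333} + 481483\right) \frac{1}{1254298} = \frac{979017072492}{2033333} \cdot \frac{1}{1254298} = \frac{489508536246}{1275202757617} \approx 0.38387$)
$w{\left(Y \right)} = \frac{1}{-1245 + Y}$ ($w{\left(Y \right)} = \frac{Y}{Y \left(-1245 + Y\right)} = Y \frac{1}{Y \left(-1245 + Y\right)} = \frac{1}{-1245 + Y}$)
$O - w{\left(z \right)} = \frac{489508536246}{1275202757617} - \frac{1}{-1245 + 9} = \frac{489508536246}{1275202757617} - \frac{1}{-1236} = \frac{489508536246}{1275202757617} - - \frac{1}{1236} = \frac{489508536246}{1275202757617} + \frac{1}{1236} = \frac{606307753557673}{1576150608414612}$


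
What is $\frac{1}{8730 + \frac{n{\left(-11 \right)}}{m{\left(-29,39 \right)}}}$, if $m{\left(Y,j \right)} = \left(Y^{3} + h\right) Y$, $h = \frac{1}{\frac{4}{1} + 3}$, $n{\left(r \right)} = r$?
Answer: $\frac{4950938}{43221688663} \approx 0.00011455$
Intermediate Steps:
$h = \frac{1}{7}$ ($h = \frac{1}{4 \cdot 1 + 3} = \frac{1}{4 + 3} = \frac{1}{7} \approx 0.14286$)
$m{\left(Y,j \right)} = Y \left(\frac{1}{7} + Y^{3}\right)$ ($m{\left(Y,j \right)} = \left(Y^{3} + \frac{1}{7}\right) Y = \left(\frac{1}{7} + Y^{3}\right) Y = Y \left(\frac{1}{7} + Y^{3}\right)$)
$\frac{1}{8730 + \frac{n{\left(-11 \right)}}{m{\left(-29,39 \right)}}} = \frac{1}{8730 - \frac{11}{\left(-29\right)^{4} + \frac{1}{7} \left(-29\right)}} = \frac{1}{8730 - \frac{11}{707281 - \frac{29}{7}}} = \frac{1}{8730 - \frac{11}{\frac{4950938}{7}}} = \frac{1}{8730 - \frac{77}{4950938}} = \frac{1}{\frac{43221688663}{4950938}} = \frac{4950938}{43221688663}$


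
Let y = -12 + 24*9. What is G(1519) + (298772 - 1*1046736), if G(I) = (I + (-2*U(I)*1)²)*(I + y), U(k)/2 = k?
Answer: 63611197321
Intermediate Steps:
U(k) = 2*k
y = 204 (y = -12 + 216 = 204)
G(I) = (204 + I)*(I + 16*I²) (G(I) = (I + (-4*I*1)²)*(I + 204) = (I + (-4*I*1)²)*(204 + I) = (I + (-4*I)²)*(204 + I) = (I + 16*I²)*(204 + I) = (204 + I)*(I + 16*I²))
G(1519) + (298772 - 1*1046736) = 1519*(204 + 16*1519² + 3265*1519) + (298772 - 1*1046736) = 1519*(204 + 16*2307361 + 4959535) + (298772 - 1046736) = 1519*(204 + 36917776 + 4959535) - 747964 = 1519*41877515 - 747964 = 63611945285 - 747964 = 63611197321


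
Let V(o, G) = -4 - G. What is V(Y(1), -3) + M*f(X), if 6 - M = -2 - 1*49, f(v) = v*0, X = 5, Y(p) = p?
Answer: -1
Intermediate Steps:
f(v) = 0
M = 57 (M = 6 - (-2 - 1*49) = 6 - (-2 - 49) = 6 - 1*(-51) = 6 + 51 = 57)
V(Y(1), -3) + M*f(X) = (-4 - 1*(-3)) + 57*0 = (-4 + 3) + 0 = -1 + 0 = -1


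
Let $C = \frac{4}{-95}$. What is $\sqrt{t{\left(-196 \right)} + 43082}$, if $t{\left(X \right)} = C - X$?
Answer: $\frac{\sqrt{390583570}}{95} \approx 208.03$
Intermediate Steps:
$C = - \frac{4}{95}$ ($C = 4 \left(- \frac{1}{95}\right) = - \frac{4}{95} \approx -0.042105$)
$t{\left(X \right)} = - \frac{4}{95} - X$
$\sqrt{t{\left(-196 \right)} + 43082} = \sqrt{\left(- \frac{4}{95} - -196\right) + 43082} = \sqrt{\left(- \frac{4}{95} + 196\right) + 43082} = \sqrt{\frac{18616}{95} + 43082} = \sqrt{\frac{4111406}{95}} = \frac{\sqrt{390583570}}{95}$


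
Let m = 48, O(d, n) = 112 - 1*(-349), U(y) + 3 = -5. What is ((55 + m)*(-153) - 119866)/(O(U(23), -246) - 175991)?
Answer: 27125/35106 ≈ 0.77266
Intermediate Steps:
U(y) = -8 (U(y) = -3 - 5 = -8)
O(d, n) = 461 (O(d, n) = 112 + 349 = 461)
((55 + m)*(-153) - 119866)/(O(U(23), -246) - 175991) = ((55 + 48)*(-153) - 119866)/(461 - 175991) = (103*(-153) - 119866)/(-175530) = (-15759 - 119866)*(-1/175530) = -135625*(-1/175530) = 27125/35106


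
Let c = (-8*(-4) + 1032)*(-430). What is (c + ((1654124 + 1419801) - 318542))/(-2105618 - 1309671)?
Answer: -2297863/3415289 ≈ -0.67282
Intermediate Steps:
c = -457520 (c = (32 + 1032)*(-430) = 1064*(-430) = -457520)
(c + ((1654124 + 1419801) - 318542))/(-2105618 - 1309671) = (-457520 + ((1654124 + 1419801) - 318542))/(-2105618 - 1309671) = (-457520 + (3073925 - 318542))/(-3415289) = (-457520 + 2755383)*(-1/3415289) = 2297863*(-1/3415289) = -2297863/3415289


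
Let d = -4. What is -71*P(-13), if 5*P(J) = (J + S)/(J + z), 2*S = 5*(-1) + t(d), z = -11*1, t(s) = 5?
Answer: -923/120 ≈ -7.6917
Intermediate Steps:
z = -11
S = 0 (S = (5*(-1) + 5)/2 = (-5 + 5)/2 = (½)*0 = 0)
P(J) = J/(5*(-11 + J)) (P(J) = ((J + 0)/(J - 11))/5 = (J/(-11 + J))/5 = J/(5*(-11 + J)))
-71*P(-13) = -71*(-13)/(5*(-11 - 13)) = -71*(-13)/(5*(-24)) = -71*(-13)*(-1)/(5*24) = -71*13/120 = -923/120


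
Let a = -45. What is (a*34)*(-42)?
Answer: 64260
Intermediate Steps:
(a*34)*(-42) = -45*34*(-42) = -1530*(-42) = 64260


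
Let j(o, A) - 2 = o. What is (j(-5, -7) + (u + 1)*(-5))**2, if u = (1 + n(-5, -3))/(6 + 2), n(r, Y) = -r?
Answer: 2209/16 ≈ 138.06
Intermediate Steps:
j(o, A) = 2 + o
u = 3/4 (u = (1 - 1*(-5))/(6 + 2) = (1 + 5)/8 = 6*(1/8) = 3/4 ≈ 0.75000)
(j(-5, -7) + (u + 1)*(-5))**2 = ((2 - 5) + (3/4 + 1)*(-5))**2 = (-3 + (7/4)*(-5))**2 = (-3 - 35/4)**2 = (-47/4)**2 = 2209/16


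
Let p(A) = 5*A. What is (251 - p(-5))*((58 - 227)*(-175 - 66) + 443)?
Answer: 11363472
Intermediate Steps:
(251 - p(-5))*((58 - 227)*(-175 - 66) + 443) = (251 - 5*(-5))*((58 - 227)*(-175 - 66) + 443) = (251 - 1*(-25))*(-169*(-241) + 443) = (251 + 25)*(40729 + 443) = 276*41172 = 11363472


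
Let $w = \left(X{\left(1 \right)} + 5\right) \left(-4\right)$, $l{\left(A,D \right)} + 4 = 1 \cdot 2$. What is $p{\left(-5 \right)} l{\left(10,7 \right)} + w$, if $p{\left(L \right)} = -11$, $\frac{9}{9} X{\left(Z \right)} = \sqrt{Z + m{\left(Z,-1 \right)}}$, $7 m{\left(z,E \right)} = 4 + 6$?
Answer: $2 - \frac{4 \sqrt{119}}{7} \approx -4.2336$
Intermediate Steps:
$l{\left(A,D \right)} = -2$ ($l{\left(A,D \right)} = -4 + 1 \cdot 2 = -4 + 2 = -2$)
$m{\left(z,E \right)} = \frac{10}{7}$ ($m{\left(z,E \right)} = \frac{4 + 6}{7} = \frac{1}{7} \cdot 10 = \frac{10}{7}$)
$X{\left(Z \right)} = \sqrt{\frac{10}{7} + Z}$ ($X{\left(Z \right)} = \sqrt{Z + \frac{10}{7}} = \sqrt{\frac{10}{7} + Z}$)
$w = -20 - \frac{4 \sqrt{119}}{7}$ ($w = \left(\frac{\sqrt{70 + 49 \cdot 1}}{7} + 5\right) \left(-4\right) = \left(\frac{\sqrt{70 + 49}}{7} + 5\right) \left(-4\right) = \left(\frac{\sqrt{119}}{7} + 5\right) \left(-4\right) = \left(5 + \frac{\sqrt{119}}{7}\right) \left(-4\right) = -20 - \frac{4 \sqrt{119}}{7} \approx -26.234$)
$p{\left(-5 \right)} l{\left(10,7 \right)} + w = \left(-11\right) \left(-2\right) - \left(20 + \frac{4 \sqrt{119}}{7}\right) = 22 - \left(20 + \frac{4 \sqrt{119}}{7}\right) = 2 - \frac{4 \sqrt{119}}{7}$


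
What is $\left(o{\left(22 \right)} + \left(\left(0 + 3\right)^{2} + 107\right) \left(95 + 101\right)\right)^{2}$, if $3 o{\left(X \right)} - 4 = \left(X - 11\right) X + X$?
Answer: $\frac{4688962576}{9} \approx 5.21 \cdot 10^{8}$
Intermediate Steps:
$o{\left(X \right)} = \frac{4}{3} + \frac{X}{3} + \frac{X \left(-11 + X\right)}{3}$ ($o{\left(X \right)} = \frac{4}{3} + \frac{\left(X - 11\right) X + X}{3} = \frac{4}{3} + \frac{\left(-11 + X\right) X + X}{3} = \frac{4}{3} + \frac{X \left(-11 + X\right) + X}{3} = \frac{4}{3} + \frac{X + X \left(-11 + X\right)}{3} = \frac{4}{3} + \left(\frac{X}{3} + \frac{X \left(-11 + X\right)}{3}\right) = \frac{4}{3} + \frac{X}{3} + \frac{X \left(-11 + X\right)}{3}$)
$\left(o{\left(22 \right)} + \left(\left(0 + 3\right)^{2} + 107\right) \left(95 + 101\right)\right)^{2} = \left(\left(\frac{4}{3} - \frac{220}{3} + \frac{22^{2}}{3}\right) + \left(\left(0 + 3\right)^{2} + 107\right) \left(95 + 101\right)\right)^{2} = \left(\left(\frac{4}{3} - \frac{220}{3} + \frac{1}{3} \cdot 484\right) + \left(3^{2} + 107\right) 196\right)^{2} = \left(\left(\frac{4}{3} - \frac{220}{3} + \frac{484}{3}\right) + \left(9 + 107\right) 196\right)^{2} = \left(\frac{268}{3} + 116 \cdot 196\right)^{2} = \left(\frac{268}{3} + 22736\right)^{2} = \left(\frac{68476}{3}\right)^{2} = \frac{4688962576}{9}$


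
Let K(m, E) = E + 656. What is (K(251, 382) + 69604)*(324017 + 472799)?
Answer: 56288675872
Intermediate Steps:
K(m, E) = 656 + E
(K(251, 382) + 69604)*(324017 + 472799) = ((656 + 382) + 69604)*(324017 + 472799) = (1038 + 69604)*796816 = 70642*796816 = 56288675872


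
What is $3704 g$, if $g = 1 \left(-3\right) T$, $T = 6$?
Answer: $-66672$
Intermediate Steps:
$g = -18$ ($g = 1 \left(-3\right) 6 = \left(-3\right) 6 = -18$)
$3704 g = 3704 \left(-18\right) = -66672$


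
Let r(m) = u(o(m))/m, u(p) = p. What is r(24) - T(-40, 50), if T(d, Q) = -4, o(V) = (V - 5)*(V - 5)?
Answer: 457/24 ≈ 19.042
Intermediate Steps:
o(V) = (-5 + V)² (o(V) = (-5 + V)*(-5 + V) = (-5 + V)²)
r(m) = (-5 + m)²/m
r(24) - T(-40, 50) = (-5 + 24)²/24 - 1*(-4) = (1/24)*19² + 4 = (1/24)*361 + 4 = 361/24 + 4 = 457/24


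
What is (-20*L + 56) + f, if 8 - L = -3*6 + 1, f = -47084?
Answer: -47528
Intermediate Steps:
L = 25 (L = 8 - (-3*6 + 1) = 8 - (-18 + 1) = 8 - 1*(-17) = 8 + 17 = 25)
(-20*L + 56) + f = (-20*25 + 56) - 47084 = (-500 + 56) - 47084 = -444 - 47084 = -47528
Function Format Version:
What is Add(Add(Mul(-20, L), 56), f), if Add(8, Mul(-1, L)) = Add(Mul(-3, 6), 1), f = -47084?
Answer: -47528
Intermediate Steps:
L = 25 (L = Add(8, Mul(-1, Add(Mul(-3, 6), 1))) = Add(8, Mul(-1, Add(-18, 1))) = Add(8, Mul(-1, -17)) = Add(8, 17) = 25)
Add(Add(Mul(-20, L), 56), f) = Add(Add(Mul(-20, 25), 56), -47084) = Add(Add(-500, 56), -47084) = Add(-444, -47084) = -47528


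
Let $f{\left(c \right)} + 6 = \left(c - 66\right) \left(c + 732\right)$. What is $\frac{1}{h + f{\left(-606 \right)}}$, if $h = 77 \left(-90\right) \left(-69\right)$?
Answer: $\frac{1}{393492} \approx 2.5413 \cdot 10^{-6}$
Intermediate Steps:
$h = 478170$ ($h = \left(-6930\right) \left(-69\right) = 478170$)
$f{\left(c \right)} = -6 + \left(-66 + c\right) \left(732 + c\right)$ ($f{\left(c \right)} = -6 + \left(c - 66\right) \left(c + 732\right) = -6 + \left(-66 + c\right) \left(732 + c\right)$)
$\frac{1}{h + f{\left(-606 \right)}} = \frac{1}{478170 + \left(-48318 + \left(-606\right)^{2} + 666 \left(-606\right)\right)} = \frac{1}{478170 - 84678} = \frac{1}{393492}$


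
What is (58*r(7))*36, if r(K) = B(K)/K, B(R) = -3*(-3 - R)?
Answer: 62640/7 ≈ 8948.6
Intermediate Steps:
B(R) = 9 + 3*R
r(K) = (9 + 3*K)/K
(58*r(7))*36 = (58*(3 + 9/7))*36 = (58*(30/7))*36 = (1740/7)*36 = 62640/7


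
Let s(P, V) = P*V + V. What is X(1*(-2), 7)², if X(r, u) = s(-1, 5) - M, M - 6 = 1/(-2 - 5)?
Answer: 1681/49 ≈ 34.306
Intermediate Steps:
s(P, V) = V + P*V
M = 41/7 (M = 6 + 1/(-2 - 5) = 6 + 1/(-7) = 6 - ⅐ = 41/7 ≈ 5.8571)
X(r, u) = -41/7 (X(r, u) = 5*(1 - 1) - 1*41/7 = 5*0 - 41/7 = 0 - 41/7 = -41/7)
X(1*(-2), 7)² = (-41/7)² = 1681/49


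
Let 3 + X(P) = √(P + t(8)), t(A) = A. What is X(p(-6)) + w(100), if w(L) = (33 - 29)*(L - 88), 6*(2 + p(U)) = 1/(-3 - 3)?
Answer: 45 + √215/6 ≈ 47.444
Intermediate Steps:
p(U) = -73/36 (p(U) = -2 + 1/(6*(-3 - 3)) = -2 + (⅙)/(-6) = -2 + (⅙)*(-⅙) = -2 - 1/36 = -73/36)
w(L) = -352 + 4*L (w(L) = 4*(-88 + L) = -352 + 4*L)
X(P) = -3 + √(8 + P) (X(P) = -3 + √(P + 8) = -3 + √(8 + P))
X(p(-6)) + w(100) = (-3 + √(8 - 73/36)) + (-352 + 4*100) = (-3 + √(215/36)) + (-352 + 400) = (-3 + √215/6) + 48 = 45 + √215/6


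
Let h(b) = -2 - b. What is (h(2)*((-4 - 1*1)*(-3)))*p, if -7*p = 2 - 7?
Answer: -300/7 ≈ -42.857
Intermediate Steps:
p = 5/7 (p = -(2 - 7)/7 = -⅐*(-5) = 5/7 ≈ 0.71429)
(h(2)*((-4 - 1*1)*(-3)))*p = ((-2 - 1*2)*((-4 - 1*1)*(-3)))*(5/7) = ((-2 - 2)*((-4 - 1)*(-3)))*(5/7) = -(-20)*(-3)*(5/7) = -4*15*(5/7) = -60*5/7 = -300/7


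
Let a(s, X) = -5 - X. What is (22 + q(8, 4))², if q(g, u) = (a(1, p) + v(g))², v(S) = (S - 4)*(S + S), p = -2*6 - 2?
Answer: 28633201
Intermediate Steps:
p = -14 (p = -12 - 2 = -14)
v(S) = 2*S*(-4 + S) (v(S) = (-4 + S)*(2*S) = 2*S*(-4 + S))
q(g, u) = (9 + 2*g*(-4 + g))² (q(g, u) = ((-5 - 1*(-14)) + 2*g*(-4 + g))² = ((-5 + 14) + 2*g*(-4 + g))² = (9 + 2*g*(-4 + g))²)
(22 + q(8, 4))² = (22 + (9 + 2*8*(-4 + 8))²)² = (22 + (9 + 2*8*4)²)² = (22 + (9 + 64)²)² = (22 + 73²)² = (22 + 5329)² = 5351² = 28633201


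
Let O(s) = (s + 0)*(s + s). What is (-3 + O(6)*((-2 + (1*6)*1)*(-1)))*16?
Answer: -4656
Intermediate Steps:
O(s) = 2*s² (O(s) = s*(2*s) = 2*s²)
(-3 + O(6)*((-2 + (1*6)*1)*(-1)))*16 = (-3 + (2*6²)*((-2 + (1*6)*1)*(-1)))*16 = (-3 + (2*36)*((-2 + 6*1)*(-1)))*16 = (-3 + 72*((-2 + 6)*(-1)))*16 = (-3 + 72*(4*(-1)))*16 = (-3 + 72*(-4))*16 = (-3 - 288)*16 = -291*16 = -4656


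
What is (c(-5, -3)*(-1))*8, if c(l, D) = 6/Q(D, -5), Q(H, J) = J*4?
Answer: 12/5 ≈ 2.4000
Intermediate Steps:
Q(H, J) = 4*J
c(l, D) = -3/10 (c(l, D) = 6/((4*(-5))) = 6/(-20) = 6*(-1/20) = -3/10)
(c(-5, -3)*(-1))*8 = -3/10*(-1)*8 = (3/10)*8 = 12/5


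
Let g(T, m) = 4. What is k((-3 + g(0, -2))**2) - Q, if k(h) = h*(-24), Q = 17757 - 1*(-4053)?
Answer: -21834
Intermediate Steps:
Q = 21810 (Q = 17757 + 4053 = 21810)
k(h) = -24*h
k((-3 + g(0, -2))**2) - Q = -24*(-3 + 4)**2 - 1*21810 = -24*1**2 - 21810 = -24*1 - 21810 = -24 - 21810 = -21834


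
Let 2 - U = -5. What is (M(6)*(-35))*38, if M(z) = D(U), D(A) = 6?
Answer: -7980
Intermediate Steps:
U = 7 (U = 2 - 1*(-5) = 2 + 5 = 7)
M(z) = 6
(M(6)*(-35))*38 = (6*(-35))*38 = -210*38 = -7980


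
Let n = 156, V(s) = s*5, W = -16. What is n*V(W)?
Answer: -12480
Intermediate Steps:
V(s) = 5*s
n*V(W) = 156*(5*(-16)) = 156*(-80) = -12480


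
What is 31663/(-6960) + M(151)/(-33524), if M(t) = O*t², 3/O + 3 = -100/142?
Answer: -2115212861/529008720 ≈ -3.9984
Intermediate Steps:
O = -213/263 (O = 3/(-3 - 100/142) = 3/(-3 - 100*1/142) = 3/(-3 - 50/71) = 3/(-263/71) = 3*(-71/263) = -213/263 ≈ -0.80989)
M(t) = -213*t²/263
31663/(-6960) + M(151)/(-33524) = 31663/(-6960) - 213/263*151²/(-33524) = 31663*(-1/6960) - 213/263*22801*(-1/33524) = -31663/6960 - 4856613/263*(-1/33524) = -31663/6960 + 4856613/8816812 = -2115212861/529008720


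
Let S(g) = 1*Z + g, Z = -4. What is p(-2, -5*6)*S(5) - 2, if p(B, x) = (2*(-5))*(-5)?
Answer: 48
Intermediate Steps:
S(g) = -4 + g (S(g) = 1*(-4) + g = -4 + g)
p(B, x) = 50 (p(B, x) = -10*(-5) = 50)
p(-2, -5*6)*S(5) - 2 = 50*(-4 + 5) - 2 = 50*1 - 2 = 50 - 2 = 48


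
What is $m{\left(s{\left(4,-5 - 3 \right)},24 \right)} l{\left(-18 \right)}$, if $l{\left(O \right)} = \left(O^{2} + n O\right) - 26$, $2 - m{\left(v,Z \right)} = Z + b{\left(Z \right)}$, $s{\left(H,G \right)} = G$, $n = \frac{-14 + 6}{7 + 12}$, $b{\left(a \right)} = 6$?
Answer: $- \frac{162568}{19} \approx -8556.2$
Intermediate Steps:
$n = - \frac{8}{19} \approx -0.42105$
$m{\left(v,Z \right)} = -4 - Z$ ($m{\left(v,Z \right)} = 2 - \left(Z + 6\right) = 2 - \left(6 + Z\right) = -4 - Z$)
$l{\left(O \right)} = -26 + O^{2} - \frac{8 O}{19}$ ($l{\left(O \right)} = \left(O^{2} - \frac{8 O}{19}\right) - 26 = -26 + O^{2} - \frac{8 O}{19}$)
$m{\left(s{\left(4,-5 - 3 \right)},24 \right)} l{\left(-18 \right)} = \left(-4 - 24\right) \left(-26 + \left(-18\right)^{2} - - \frac{144}{19}\right) = \left(-4 - 24\right) \left(-26 + 324 + \frac{144}{19}\right) = \left(-28\right) \frac{5806}{19} = - \frac{162568}{19}$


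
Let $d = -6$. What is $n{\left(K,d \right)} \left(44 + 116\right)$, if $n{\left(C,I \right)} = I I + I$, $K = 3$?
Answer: $4800$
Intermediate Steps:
$n{\left(C,I \right)} = I + I^{2}$ ($n{\left(C,I \right)} = I^{2} + I = I + I^{2}$)
$n{\left(K,d \right)} \left(44 + 116\right) = - 6 \left(1 - 6\right) \left(44 + 116\right) = \left(-6\right) \left(-5\right) 160 = 30 \cdot 160 = 4800$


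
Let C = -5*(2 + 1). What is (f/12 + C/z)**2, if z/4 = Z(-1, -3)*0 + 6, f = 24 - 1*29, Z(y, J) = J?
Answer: 625/576 ≈ 1.0851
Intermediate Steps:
C = -15 (C = -5*3 = -15)
f = -5 (f = 24 - 29 = -5)
z = 24 (z = 4*(-3*0 + 6) = 4*(0 + 6) = 4*6 = 24)
(f/12 + C/z)**2 = (-5/12 - 15/24)**2 = (-5*1/12 - 15*1/24)**2 = (-5/12 - 5/8)**2 = (-25/24)**2 = 625/576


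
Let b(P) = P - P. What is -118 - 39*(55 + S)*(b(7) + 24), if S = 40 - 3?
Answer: -86230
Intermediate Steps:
S = 37
b(P) = 0
-118 - 39*(55 + S)*(b(7) + 24) = -118 - 39*(55 + 37)*(0 + 24) = -118 - 3588*24 = -118 - 39*2208 = -118 - 86112 = -86230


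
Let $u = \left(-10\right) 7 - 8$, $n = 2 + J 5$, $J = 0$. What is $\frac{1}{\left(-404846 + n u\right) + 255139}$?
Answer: $- \frac{1}{149863} \approx -6.6728 \cdot 10^{-6}$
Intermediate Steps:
$n = 2$ ($n = 2 + 0 \cdot 5 = 2 + 0 = 2$)
$u = -78$ ($u = -70 - 8 = -78$)
$\frac{1}{\left(-404846 + n u\right) + 255139} = \frac{1}{\left(-404846 + 2 \left(-78\right)\right) + 255139} = \frac{1}{\left(-404846 - 156\right) + 255139} = \frac{1}{-405002 + 255139} = \frac{1}{-149863} = - \frac{1}{149863}$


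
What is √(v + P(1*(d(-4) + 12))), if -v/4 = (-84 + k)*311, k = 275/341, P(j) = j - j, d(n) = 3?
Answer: 2*√24864139/31 ≈ 321.70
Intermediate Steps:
P(j) = 0
k = 25/31 (k = 275*(1/341) = 25/31 ≈ 0.80645)
v = 3208276/31 (v = -4*(-84 + 25/31)*311 = -(-10316)*311/31 = -4*(-802069/31) = 3208276/31 ≈ 1.0349e+5)
√(v + P(1*(d(-4) + 12))) = √(3208276/31 + 0) = √(3208276/31) = 2*√24864139/31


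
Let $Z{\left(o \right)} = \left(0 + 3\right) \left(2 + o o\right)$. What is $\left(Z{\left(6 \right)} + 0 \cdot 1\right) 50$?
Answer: $5700$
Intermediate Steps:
$Z{\left(o \right)} = 6 + 3 o^{2}$ ($Z{\left(o \right)} = 3 \left(2 + o^{2}\right) = 6 + 3 o^{2}$)
$\left(Z{\left(6 \right)} + 0 \cdot 1\right) 50 = \left(\left(6 + 3 \cdot 6^{2}\right) + 0 \cdot 1\right) 50 = \left(\left(6 + 3 \cdot 36\right) + 0\right) 50 = \left(\left(6 + 108\right) + 0\right) 50 = \left(114 + 0\right) 50 = 114 \cdot 50 = 5700$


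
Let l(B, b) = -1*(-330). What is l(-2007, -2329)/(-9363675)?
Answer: -22/624245 ≈ -3.5243e-5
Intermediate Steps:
l(B, b) = 330
l(-2007, -2329)/(-9363675) = 330/(-9363675) = 330*(-1/9363675) = -22/624245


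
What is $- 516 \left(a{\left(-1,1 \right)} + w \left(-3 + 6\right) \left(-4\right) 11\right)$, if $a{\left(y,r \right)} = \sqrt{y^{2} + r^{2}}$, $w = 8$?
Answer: $544896 - 516 \sqrt{2} \approx 5.4417 \cdot 10^{5}$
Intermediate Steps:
$a{\left(y,r \right)} = \sqrt{r^{2} + y^{2}}$
$- 516 \left(a{\left(-1,1 \right)} + w \left(-3 + 6\right) \left(-4\right) 11\right) = - 516 \left(\sqrt{1^{2} + \left(-1\right)^{2}} + 8 \left(-3 + 6\right) \left(-4\right) 11\right) = - 516 \left(\sqrt{1 + 1} + 8 \cdot 3 \left(-4\right) 11\right) = - 516 \left(\sqrt{2} + 8 \left(-12\right) 11\right) = - 516 \left(\sqrt{2} - 1056\right) = - 516 \left(-1056 + \sqrt{2}\right) = 544896 - 516 \sqrt{2}$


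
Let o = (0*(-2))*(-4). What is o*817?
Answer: 0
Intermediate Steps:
o = 0 (o = 0*(-4) = 0)
o*817 = 0*817 = 0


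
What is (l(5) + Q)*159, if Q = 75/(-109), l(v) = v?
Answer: 74730/109 ≈ 685.60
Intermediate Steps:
Q = -75/109 (Q = 75*(-1/109) = -75/109 ≈ -0.68807)
(l(5) + Q)*159 = (5 - 75/109)*159 = (470/109)*159 = 74730/109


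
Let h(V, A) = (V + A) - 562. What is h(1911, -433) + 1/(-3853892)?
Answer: 3530165071/3853892 ≈ 916.00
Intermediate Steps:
h(V, A) = -562 + A + V (h(V, A) = (A + V) - 562 = -562 + A + V)
h(1911, -433) + 1/(-3853892) = (-562 - 433 + 1911) + 1/(-3853892) = 916 - 1/3853892 = 3530165071/3853892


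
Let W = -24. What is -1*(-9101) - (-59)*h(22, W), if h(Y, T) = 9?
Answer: 9632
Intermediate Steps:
-1*(-9101) - (-59)*h(22, W) = -1*(-9101) - (-59)*9 = 9101 - 1*(-531) = 9101 + 531 = 9632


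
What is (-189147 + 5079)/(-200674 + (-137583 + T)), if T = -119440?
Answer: 184068/457697 ≈ 0.40216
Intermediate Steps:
(-189147 + 5079)/(-200674 + (-137583 + T)) = (-189147 + 5079)/(-200674 + (-137583 - 119440)) = -184068/(-200674 - 257023) = -184068/(-457697) = -184068*(-1/457697) = 184068/457697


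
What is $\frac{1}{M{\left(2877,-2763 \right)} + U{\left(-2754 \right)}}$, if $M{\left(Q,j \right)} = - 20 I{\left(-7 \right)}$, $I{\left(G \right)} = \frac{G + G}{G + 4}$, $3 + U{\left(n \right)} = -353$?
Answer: $- \frac{3}{1348} \approx -0.0022255$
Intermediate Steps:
$U{\left(n \right)} = -356$ ($U{\left(n \right)} = -3 - 353 = -356$)
$I{\left(G \right)} = \frac{2 G}{4 + G}$
$M{\left(Q,j \right)} = - \frac{280}{3}$ ($M{\left(Q,j \right)} = - 20 \cdot 2 \left(-7\right) \frac{1}{4 - 7} = - 20 \cdot 2 \left(-7\right) \frac{1}{-3} = - 20 \cdot 2 \left(-7\right) \left(- \frac{1}{3}\right) = \left(-20\right) \frac{14}{3} = - \frac{280}{3}$)
$\frac{1}{M{\left(2877,-2763 \right)} + U{\left(-2754 \right)}} = \frac{1}{- \frac{280}{3} - 356} = \frac{1}{- \frac{1348}{3}} = - \frac{3}{1348}$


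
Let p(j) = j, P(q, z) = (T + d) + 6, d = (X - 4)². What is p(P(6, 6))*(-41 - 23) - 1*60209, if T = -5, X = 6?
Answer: -60529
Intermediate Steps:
d = 4 (d = (6 - 4)² = 2² = 4)
P(q, z) = 5 (P(q, z) = (-5 + 4) + 6 = -1 + 6 = 5)
p(P(6, 6))*(-41 - 23) - 1*60209 = 5*(-41 - 23) - 1*60209 = 5*(-64) - 60209 = -320 - 60209 = -60529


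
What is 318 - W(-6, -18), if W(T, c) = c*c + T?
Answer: 0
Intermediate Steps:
W(T, c) = T + c² (W(T, c) = c² + T = T + c²)
318 - W(-6, -18) = 318 - (-6 + (-18)²) = 318 - (-6 + 324) = 318 - 1*318 = 318 - 318 = 0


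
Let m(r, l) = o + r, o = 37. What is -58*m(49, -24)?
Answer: -4988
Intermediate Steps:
m(r, l) = 37 + r
-58*m(49, -24) = -58*(37 + 49) = -58*86 = -4988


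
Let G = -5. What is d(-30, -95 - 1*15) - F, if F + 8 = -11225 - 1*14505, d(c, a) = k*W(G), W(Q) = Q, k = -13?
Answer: 25803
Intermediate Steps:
d(c, a) = 65 (d(c, a) = -13*(-5) = 65)
F = -25738 (F = -8 + (-11225 - 1*14505) = -8 + (-11225 - 14505) = -8 - 25730 = -25738)
d(-30, -95 - 1*15) - F = 65 - 1*(-25738) = 65 + 25738 = 25803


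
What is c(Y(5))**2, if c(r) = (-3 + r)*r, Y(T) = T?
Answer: 100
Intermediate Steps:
c(r) = r*(-3 + r)
c(Y(5))**2 = (5*(-3 + 5))**2 = (5*2)**2 = 10**2 = 100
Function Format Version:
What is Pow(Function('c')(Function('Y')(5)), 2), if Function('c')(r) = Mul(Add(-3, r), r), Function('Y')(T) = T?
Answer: 100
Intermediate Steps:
Function('c')(r) = Mul(r, Add(-3, r))
Pow(Function('c')(Function('Y')(5)), 2) = Pow(Mul(5, Add(-3, 5)), 2) = Pow(Mul(5, 2), 2) = Pow(10, 2) = 100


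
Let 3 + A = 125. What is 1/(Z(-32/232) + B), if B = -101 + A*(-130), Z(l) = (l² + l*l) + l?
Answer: -841/13423285 ≈ -6.2652e-5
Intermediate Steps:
A = 122 (A = -3 + 125 = 122)
Z(l) = l + 2*l² (Z(l) = (l² + l²) + l = 2*l² + l = l + 2*l²)
B = -15961 (B = -101 + 122*(-130) = -101 - 15860 = -15961)
1/(Z(-32/232) + B) = 1/((-32/232)*(1 + 2*(-32/232)) - 15961) = 1/((-32*1/232)*(1 + 2*(-32*1/232)) - 15961) = 1/(-4*(1 + 2*(-4/29))/29 - 15961) = 1/(-4*(1 - 8/29)/29 - 15961) = 1/(-4/29*21/29 - 15961) = 1/(-84/841 - 15961) = 1/(-13423285/841) = -841/13423285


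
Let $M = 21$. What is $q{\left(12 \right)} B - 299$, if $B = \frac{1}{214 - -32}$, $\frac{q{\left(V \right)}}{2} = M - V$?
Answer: $- \frac{12256}{41} \approx -298.93$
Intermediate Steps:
$q{\left(V \right)} = 42 - 2 V$ ($q{\left(V \right)} = 2 \left(21 - V\right) = 42 - 2 V$)
$B = \frac{1}{246}$ ($B = \frac{1}{214 + 32} = \frac{1}{246} \approx 0.004065$)
$q{\left(12 \right)} B - 299 = \left(42 - 24\right) \frac{1}{246} - 299 = 18 \cdot \frac{1}{246} - 299 = \frac{3}{41} - 299 = - \frac{12256}{41}$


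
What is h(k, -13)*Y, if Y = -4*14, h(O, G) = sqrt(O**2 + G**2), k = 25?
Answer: -56*sqrt(794) ≈ -1578.0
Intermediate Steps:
h(O, G) = sqrt(G**2 + O**2)
Y = -56
h(k, -13)*Y = sqrt((-13)**2 + 25**2)*(-56) = sqrt(169 + 625)*(-56) = sqrt(794)*(-56) = -56*sqrt(794)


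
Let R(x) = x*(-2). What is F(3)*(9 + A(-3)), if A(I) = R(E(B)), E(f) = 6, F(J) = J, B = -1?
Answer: -9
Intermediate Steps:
R(x) = -2*x
A(I) = -12 (A(I) = -2*6 = -12)
F(3)*(9 + A(-3)) = 3*(9 - 12) = 3*(-3) = -9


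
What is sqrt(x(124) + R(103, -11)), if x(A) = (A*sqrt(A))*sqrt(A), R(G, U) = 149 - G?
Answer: sqrt(15422) ≈ 124.19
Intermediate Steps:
x(A) = A**2 (x(A) = A**(3/2)*sqrt(A) = A**2)
sqrt(x(124) + R(103, -11)) = sqrt(124**2 + (149 - 1*103)) = sqrt(15376 + (149 - 103)) = sqrt(15376 + 46) = sqrt(15422)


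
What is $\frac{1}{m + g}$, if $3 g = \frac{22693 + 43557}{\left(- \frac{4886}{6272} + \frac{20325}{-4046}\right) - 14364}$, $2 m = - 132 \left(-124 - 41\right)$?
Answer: $\frac{797351601}{8681933574890} \approx 9.184 \cdot 10^{-5}$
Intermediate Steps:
$m = 10890$ ($m = \frac{\left(-132\right) \left(-124 - 41\right)}{2} = \frac{\left(-132\right) \left(-165\right)}{2} = \frac{1}{2} \cdot 21780 = 10890$)
$g = - \frac{1225360000}{797351601}$ ($g = \frac{\left(22693 + 43557\right) \frac{1}{\left(- \frac{4886}{6272} + \frac{20325}{-4046}\right) - 14364}}{3} = \frac{66250 \frac{1}{\left(\left(-4886\right) \frac{1}{6272} + 20325 \left(- \frac{1}{4046}\right)\right) - 14364}}{3} = \frac{66250 \frac{1}{\left(- \frac{349}{448} - \frac{20325}{4046}\right) - 14364}}{3} = \frac{66250 \frac{1}{- \frac{107323}{18496} - 14364}}{3} = \frac{66250 \frac{1}{- \frac{265783867}{18496}}}{3} = \frac{66250 \left(- \frac{18496}{265783867}\right)}{3} = \frac{1}{3} \left(- \frac{1225360000}{265783867}\right) = - \frac{1225360000}{797351601} \approx -1.5368$)
$\frac{1}{m + g} = \frac{1}{10890 - \frac{1225360000}{797351601}} = \frac{1}{\frac{8681933574890}{797351601}} = \frac{797351601}{8681933574890}$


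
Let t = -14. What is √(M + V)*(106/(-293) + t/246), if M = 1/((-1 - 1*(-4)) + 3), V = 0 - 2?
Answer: -15089*I*√66/216234 ≈ -0.5669*I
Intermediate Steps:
V = -2
M = ⅙ (M = 1/((-1 + 4) + 3) = 1/(3 + 3) = 1/6 = ⅙ ≈ 0.16667)
√(M + V)*(106/(-293) + t/246) = √(⅙ - 2)*(106/(-293) - 14/246) = √(-11/6)*(106*(-1/293) - 14*1/246) = (I*√66/6)*(-106/293 - 7/123) = (I*√66/6)*(-15089/36039) = -15089*I*√66/216234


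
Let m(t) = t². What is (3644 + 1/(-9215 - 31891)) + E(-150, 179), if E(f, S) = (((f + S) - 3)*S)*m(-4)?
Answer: 3210707447/41106 ≈ 78108.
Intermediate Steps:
E(f, S) = 16*S*(-3 + S + f) (E(f, S) = (((f + S) - 3)*S)*(-4)² = (((S + f) - 3)*S)*16 = ((-3 + S + f)*S)*16 = (S*(-3 + S + f))*16 = 16*S*(-3 + S + f))
(3644 + 1/(-9215 - 31891)) + E(-150, 179) = (3644 + 1/(-9215 - 31891)) + 16*179*(-3 + 179 - 150) = (3644 + 1/(-41106)) + 16*179*26 = (3644 - 1/41106) + 74464 = 149790263/41106 + 74464 = 3210707447/41106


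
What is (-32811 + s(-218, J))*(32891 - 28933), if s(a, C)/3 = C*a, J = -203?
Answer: 395606058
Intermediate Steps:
s(a, C) = 3*C*a (s(a, C) = 3*(C*a) = 3*C*a)
(-32811 + s(-218, J))*(32891 - 28933) = (-32811 + 3*(-203)*(-218))*(32891 - 28933) = (-32811 + 132762)*3958 = 99951*3958 = 395606058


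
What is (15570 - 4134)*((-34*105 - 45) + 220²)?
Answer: 512161260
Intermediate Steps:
(15570 - 4134)*((-34*105 - 45) + 220²) = 11436*((-3570 - 45) + 48400) = 11436*(-3615 + 48400) = 11436*44785 = 512161260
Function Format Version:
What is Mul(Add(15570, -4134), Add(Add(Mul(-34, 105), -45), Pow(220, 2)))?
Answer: 512161260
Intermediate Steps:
Mul(Add(15570, -4134), Add(Add(Mul(-34, 105), -45), Pow(220, 2))) = Mul(11436, Add(Add(-3570, -45), 48400)) = Mul(11436, Add(-3615, 48400)) = Mul(11436, 44785) = 512161260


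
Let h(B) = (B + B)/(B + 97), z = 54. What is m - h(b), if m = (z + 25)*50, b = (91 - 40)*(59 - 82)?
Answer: 2123927/538 ≈ 3947.8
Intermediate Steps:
b = -1173 (b = 51*(-23) = -1173)
h(B) = 2*B/(97 + B) (h(B) = (2*B)/(97 + B) = 2*B/(97 + B))
m = 3950 (m = (54 + 25)*50 = 79*50 = 3950)
m - h(b) = 3950 - 2*(-1173)/(97 - 1173) = 3950 - 2*(-1173)/(-1076) = 3950 - 2*(-1173)*(-1)/1076 = 3950 - 1*1173/538 = 3950 - 1173/538 = 2123927/538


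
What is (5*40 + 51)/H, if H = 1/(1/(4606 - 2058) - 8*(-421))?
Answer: 2153997915/2548 ≈ 8.4537e+5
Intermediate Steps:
H = 2548/8581665 (H = 1/(1/2548 + 3368) = 1/(8581665/2548) = 2548/8581665 ≈ 0.00029691)
(5*40 + 51)/H = (5*40 + 51)/(2548/8581665) = (200 + 51)*(8581665/2548) = 251*(8581665/2548) = 2153997915/2548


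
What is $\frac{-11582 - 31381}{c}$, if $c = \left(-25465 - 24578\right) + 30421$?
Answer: $\frac{42963}{19622} \approx 2.1895$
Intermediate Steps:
$c = -19622$ ($c = -50043 + 30421 = -19622$)
$\frac{-11582 - 31381}{c} = \frac{-11582 - 31381}{-19622} = \left(-42963\right) \left(- \frac{1}{19622}\right) = \frac{42963}{19622}$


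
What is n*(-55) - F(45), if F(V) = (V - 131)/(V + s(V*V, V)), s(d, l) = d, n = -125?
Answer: 7115668/1035 ≈ 6875.0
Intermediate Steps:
F(V) = (-131 + V)/(V + V²) (F(V) = (V - 131)/(V + V*V) = (-131 + V)/(V + V²))
n*(-55) - F(45) = -125*(-55) - (-131 + 45)/(45*(1 + 45)) = 6875 - (-86)/(45*46) = 6875 - 1*(-43/1035) = 6875 + 43/1035 = 7115668/1035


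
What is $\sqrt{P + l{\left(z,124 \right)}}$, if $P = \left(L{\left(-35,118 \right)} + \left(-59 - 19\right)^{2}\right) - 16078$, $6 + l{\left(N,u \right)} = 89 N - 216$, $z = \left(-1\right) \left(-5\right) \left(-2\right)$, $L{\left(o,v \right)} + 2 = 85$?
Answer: $i \sqrt{11023} \approx 104.99 i$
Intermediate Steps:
$L{\left(o,v \right)} = 83$ ($L{\left(o,v \right)} = -2 + 85 = 83$)
$z = -10$ ($z = 5 \left(-2\right) = -10$)
$l{\left(N,u \right)} = -222 + 89 N$ ($l{\left(N,u \right)} = -6 + \left(89 N - 216\right) = -6 + \left(-216 + 89 N\right) = -222 + 89 N$)
$P = -9911$ ($P = \left(83 + \left(-59 - 19\right)^{2}\right) - 16078 = \left(83 + \left(-78\right)^{2}\right) - 16078 = \left(83 + 6084\right) - 16078 = 6167 - 16078 = -9911$)
$\sqrt{P + l{\left(z,124 \right)}} = \sqrt{-9911 + \left(-222 + 89 \left(-10\right)\right)} = \sqrt{-9911 - 1112} = \sqrt{-11023} = i \sqrt{11023}$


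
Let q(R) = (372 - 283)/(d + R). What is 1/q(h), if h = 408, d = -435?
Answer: -27/89 ≈ -0.30337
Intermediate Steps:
q(R) = 89/(-435 + R) (q(R) = (372 - 283)/(-435 + R) = 89/(-435 + R))
1/q(h) = 1/(89/(-435 + 408)) = 1/(89/(-27)) = 1/(89*(-1/27)) = 1/(-89/27) = -27/89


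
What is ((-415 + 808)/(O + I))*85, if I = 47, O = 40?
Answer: 11135/29 ≈ 383.97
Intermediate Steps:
((-415 + 808)/(O + I))*85 = ((-415 + 808)/(40 + 47))*85 = (393/87)*85 = (393*(1/87))*85 = (131/29)*85 = 11135/29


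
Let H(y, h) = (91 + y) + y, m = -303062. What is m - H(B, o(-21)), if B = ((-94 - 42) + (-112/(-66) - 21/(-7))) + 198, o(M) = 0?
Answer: -10008451/33 ≈ -3.0329e+5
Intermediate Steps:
B = 2201/33 (B = (-136 + (-112*(-1/66) - 21*(-1/7))) + 198 = (-136 + (56/33 + 3)) + 198 = (-136 + 155/33) + 198 = -4333/33 + 198 = 2201/33 ≈ 66.697)
H(y, h) = 91 + 2*y
m - H(B, o(-21)) = -303062 - (91 + 2*(2201/33)) = -303062 - (91 + 4402/33) = -303062 - 1*7405/33 = -303062 - 7405/33 = -10008451/33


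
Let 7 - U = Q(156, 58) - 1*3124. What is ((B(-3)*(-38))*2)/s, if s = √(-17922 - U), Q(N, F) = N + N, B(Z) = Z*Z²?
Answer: -2052*I*√20741/20741 ≈ -14.248*I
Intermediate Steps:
B(Z) = Z³
Q(N, F) = 2*N
U = 2819 (U = 7 - (2*156 - 1*3124) = 7 - (312 - 3124) = 7 - 1*(-2812) = 7 + 2812 = 2819)
s = I*√20741 (s = √(-17922 - 1*2819) = √(-17922 - 2819) = √(-20741) = I*√20741 ≈ 144.02*I)
((B(-3)*(-38))*2)/s = (((-3)³*(-38))*2)/((I*√20741)) = (-27*(-38)*2)*(-I*√20741/20741) = (1026*2)*(-I*√20741/20741) = 2052*(-I*√20741/20741) = -2052*I*√20741/20741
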